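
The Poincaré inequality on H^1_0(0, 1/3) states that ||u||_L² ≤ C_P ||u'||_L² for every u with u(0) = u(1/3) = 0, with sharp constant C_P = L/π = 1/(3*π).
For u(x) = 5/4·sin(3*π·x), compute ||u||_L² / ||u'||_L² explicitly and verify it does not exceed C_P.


||u||_L² / ||u'||_L² = 1/(3*π) = C_P.

u(x) = 5/4·sin(3*π·x), so u'(x) = 15*π*cos(3*π*x)/4.
Writing u(x) = A·sin(kπx/L) with A = 5/4 and k = 1, use ∫_0^L sin²(kπx/L) dx = L/2 and ∫_0^L cos²(kπx/L) dx = L/2.
u² = 25/16·sin²(3*π·x) and (u')² = 225*π^2/16·cos²(3*π·x), and each of sin², cos² integrates to L/2 = 1/6 over (0, 1/3).
∫_0^1/3 u² dx = 25/96, so ||u||_L² = 5*sqrt(6)/24.
∫_0^1/3 (u')² dx = 75*π^2/32, so ||u'||_L² = 5*sqrt(6)*π/8.
Ratio ||u||_L² / ||u'||_L² = 1/(3*π).
Sharp Poincaré constant on H^1_0(0, 1/3) is C_P = L/π = 1/(3*π), achieved by sin(3*π·x).
This is the k = 1 eigenfunction (up to amplitude), so the ratio equals the sharp Poincaré constant exactly.


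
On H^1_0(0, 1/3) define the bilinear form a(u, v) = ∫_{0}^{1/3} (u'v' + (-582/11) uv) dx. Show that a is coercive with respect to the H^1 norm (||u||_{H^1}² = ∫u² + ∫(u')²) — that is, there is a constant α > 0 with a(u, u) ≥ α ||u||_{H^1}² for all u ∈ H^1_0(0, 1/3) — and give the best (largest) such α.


α = 3*(-194 + 33*π^2)/(11*(1 + 9*π^2))

Coercivity of a(·,·) on H^1_0(0, 1/3) means a(u, u) ≥ α ||u||_{H^1}² for every u ∈ H^1_0.
The interval has length L = 1/3, and Poincaré/coercivity depend only on L. Here a(u, u) = ∫(u')² + (-582/11)·∫u².
Here c = -582/11 < 0 with |c| < (π/L)² = 9*π^2, so coercivity still holds. The condition a(u,u) ≥ α||u||_{H^1}² reads (1−α)∫(u')² ≥ (α−c)∫u². Any admissible α is ≤ 1 (rapidly oscillating u have ∫u²/∫(u')² → 0), and α = 1 would force 0 ≥ (1−c)∫u², impossible since c < 1; so 1−α > 0. By the sharp Poincaré inequality on H^1_0 of an interval of length L, ∫(u')² ≥ (π/L)²∫u² with equality for the first sine mode sin(π(x−x₀)/L) (x₀ the left endpoint), so the inequality holds for all u iff (1−α)(π/L)² ≥ α − c, i.e. α ≤ ((π/L)² + c)/((π/L)² + 1) = (1 + c(L/π)²)/(1 + (L/π)²). (Direct route, valid since c ≤ 0: Poincaré gives c∫u² ≥ c(L/π)²∫(u')², so a(u,u) ≥ (1 + c(L/π)²)∫(u')², while ||u||_{H^1}² ≤ (1 + (L/π)²)∫(u')²; dividing yields the same α.) With (π/L)² = 9*π^2 and c = -582/11, the largest admissible constant is α = ((π/L)² + c)/((π/L)² + 1).
Simplifying, α = 3*(-194 + 33*π^2)/(11*(1 + 9*π^2)).


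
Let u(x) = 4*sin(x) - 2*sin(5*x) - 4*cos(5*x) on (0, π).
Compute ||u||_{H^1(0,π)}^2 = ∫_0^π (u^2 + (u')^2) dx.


||u||_{H^1(0,π)}^2 = 276*π

u'(x) = 20*sin(5*x) + 4*cos(x) - 10*cos(5*x).
Expand u² and (u')² and integrate term by term on (0, π), using: for integers n ≥ 1, ∫_0^π sin²(nx) dx = ∫_0^π cos²(nx) dx = π/2; for n ≠ n', ∫_0^π sin(nx)sin(n'x) dx = ∫_0^π cos(nx)cos(n'x) dx = 0; and by product-to-sum, ∫_0^π sin(nx)cos(n'x) dx = ½∫_0^π [sin((n+n')x) + sin((n−n')x)] dx, which is 0 when n+n' is even and 2n/(n²−n'²) when n+n' is odd (it need not vanish on (0, π)).
  u² squared terms: (-4)²·∫cos(5x)² dx = 16·π/2 = 8*π;  (-2)²·∫sin(5x)² dx = 4·π/2 = 2*π;  (4)²·∫sin(x)² dx = 16·π/2 = 8*π.
  u² cross terms: 2·(-4)·(-2)·∫cos(5x)·sin(5x) dx = 16·(0) = 0;  2·(-4)·(4)·∫cos(5x)·sin(x) dx = -32·(0) = 0;  2·(-2)·(4)·∫sin(5x)·sin(x) dx = -16·(0) = 0.
  So ∫_0^π u² dx = 8*π + 2*π + 8*π + 0 + 0 + 0 = 18*π.
  (u')² squared terms: (-10)²·∫cos(5x)² dx = 100·π/2 = 50*π;  (4)²·∫cos(x)² dx = 16·π/2 = 8*π;  (20)²·∫sin(5x)² dx = 400·π/2 = 200*π.
  (u')² cross terms: 2·(-10)·(4)·∫cos(5x)·cos(x) dx = -80·(0) = 0;  2·(-10)·(20)·∫cos(5x)·sin(5x) dx = -400·(0) = 0;  2·(4)·(20)·∫cos(x)·sin(5x) dx = 160·(0) = 0.
  So ∫_0^π (u')² dx = 50*π + 8*π + 200*π + 0 + 0 + 0 = 258*π.
||u||_{H^1}^2 = (18*π) + (258*π) = 276*π.


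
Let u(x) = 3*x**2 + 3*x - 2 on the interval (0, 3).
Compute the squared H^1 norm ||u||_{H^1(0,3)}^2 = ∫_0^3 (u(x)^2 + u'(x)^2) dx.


||u||_{H^1}^2 = 12459/10

The H^1 norm (squared) on an interval (0, L) is
  ||u||_{H^1}^2 = ∫_0^L u(x)^2 dx + ∫_0^L u'(x)^2 dx.
Compute u'(x) = 6*x + 3.
Then u(x)^2 = 9*x**4 + 18*x**3 - 3*x**2 - 12*x + 4 and u'(x)^2 = 36*x**2 + 36*x + 9.
Integrate each monomial from 0 to 3 using ∫_0^3 c·x^n dx = c·3^(n+1)/(n+1):
  ∫_0^3 u(x)^2 dx = ∫_0^3 (9*x^4 + 18*x^3 - 3*x^2 - 12*x + 4) dx. Term by term:
    ∫_0^3 9*x^4 dx = 2187/5;  ∫_0^3 18*x^3 dx = 729/2;  ∫_0^3 -3*x^2 dx = -27;
    ∫_0^3 -12*x dx = -54;  ∫_0^3 4 dx = 12.
  Sum: 2187/5 + 729/2 − 27 − 54 + 12 = 7329/10.
  ∫_0^3 u'(x)^2 dx = ∫_0^3 (36*x^2 + 36*x + 9) dx. Term by term:
    ∫_0^3 36*x^2 dx = 324;  ∫_0^3 36*x dx = 162;  ∫_0^3 9 dx = 27.
  Sum: 324 + 162 + 27 = 513.
Adding: ||u||_{H^1}^2 = 7329/10 + 513 = 12459/10.


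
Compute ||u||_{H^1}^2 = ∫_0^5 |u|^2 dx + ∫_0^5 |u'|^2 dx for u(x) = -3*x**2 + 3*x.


||u||_{H^1}^2 = 8565/2

The H^1 norm (squared) on an interval (0, L) is
  ||u||_{H^1}^2 = ∫_0^L u(x)^2 dx + ∫_0^L u'(x)^2 dx.
Compute u'(x) = 3 - 6*x.
Then u(x)^2 = 9*x**4 - 18*x**3 + 9*x**2 and u'(x)^2 = 36*x**2 - 36*x + 9.
Integrate each monomial from 0 to 5 using ∫_0^5 c·x^n dx = c·5^(n+1)/(n+1):
  ∫_0^5 u(x)^2 dx = ∫_0^5 (9*x^4 - 18*x^3 + 9*x^2) dx. Term by term:
    ∫_0^5 9*x^4 dx = 5625;  ∫_0^5 -18*x^3 dx = -5625/2;  ∫_0^5 9*x^2 dx = 375.
  Sum: 5625 − 5625/2 + 375 = 6375/2.
  ∫_0^5 u'(x)^2 dx = ∫_0^5 (36*x^2 - 36*x + 9) dx. Term by term:
    ∫_0^5 36*x^2 dx = 1500;  ∫_0^5 -36*x dx = -450;  ∫_0^5 9 dx = 45.
  Sum: 1500 − 450 + 45 = 1095.
Adding: ||u||_{H^1}^2 = 6375/2 + 1095 = 8565/2.


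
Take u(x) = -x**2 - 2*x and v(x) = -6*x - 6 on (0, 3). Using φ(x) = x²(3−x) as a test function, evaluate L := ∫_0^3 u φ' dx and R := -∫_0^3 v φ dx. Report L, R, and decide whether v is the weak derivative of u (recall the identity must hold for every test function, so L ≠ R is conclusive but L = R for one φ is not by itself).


LHS = 189/5, RHS = 567/5. No, v is not the weak derivative of u.

u(x) = -x**2 - 2*x, classical derivative u'(x) = -2*x - 2.
φ(x) = x²(3−x), so φ'(x) = 3*x*(2 - x).
Note φ(0) = φ(3) = 0, so the boundary term u·φ vanishes.
LHS = ∫_0^3 u(x) φ'(x) dx = ∫_0^3 (3*x^4 - 12*x^2) dx. Term by term:
  ∫_0^3 3*x^4 dx = 729/5;  ∫_0^3 -12*x^2 dx = -108.
Sum: 729/5 − 108 = 189/5.
So LHS = 189/5.
∫_0^3 v(x) φ(x) dx = ∫_0^3 (6*x^4 - 12*x^3 - 18*x^2) dx. Term by term:
  ∫_0^3 6*x^4 dx = 1458/5;  ∫_0^3 -12*x^3 dx = -243;  ∫_0^3 -18*x^2 dx = -162.
Sum: 1458/5 − 243 − 162 = -567/5.
So RHS = -∫_0^3 v(x) φ(x) dx = 567/5.
LHS − RHS = -378/5 ≠ 0, so the identity fails.
(For a valid weak derivative the identity must hold for EVERY test function, in particular this one. The failure shows v is NOT the weak derivative of u.)
Correct weak derivative would be u'(x) = -2*x - 2.


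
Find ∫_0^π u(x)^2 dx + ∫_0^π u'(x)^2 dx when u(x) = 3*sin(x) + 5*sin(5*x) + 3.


||u||_{H^1(0,π)}^2 = 48 + 343*π

u'(x) = 3*cos(x) + 25*cos(5*x).
Expand u² and (u')² and integrate term by term on (0, π), using: for integers n ≥ 1, ∫_0^π sin²(nx) dx = ∫_0^π cos²(nx) dx = π/2; for n ≠ n', ∫_0^π sin(nx)sin(n'x) dx = ∫_0^π cos(nx)cos(n'x) dx = 0; and by product-to-sum, ∫_0^π sin(nx)cos(n'x) dx = ½∫_0^π [sin((n+n')x) + sin((n−n')x)] dx, which is 0 when n+n' is even and 2n/(n²−n'²) when n+n' is odd (it need not vanish on (0, π)). For the constant mode: ∫_0^π 1 dx = π, ∫_0^π cos(nx) dx = 0, ∫_0^π sin(nx) dx = (1−(−1)^n)/n.
  u² squared terms: (3)²·∫1 dx = 9·π = 9*π;  (3)²·∫sin(x)² dx = 9·π/2 = 9*π/2;  (5)²·∫sin(5x)² dx = 25·π/2 = 25*π/2.
  u² cross terms: 2·(3)·(3)·∫1·sin(x) dx = 18·(2) = 36;  2·(3)·(5)·∫1·sin(5x) dx = 30·(2/5) = 12;  2·(3)·(5)·∫sin(x)·sin(5x) dx = 30·(0) = 0.
  So ∫_0^π u² dx = 9*π + 9*π/2 + 25*π/2 + 36 + 12 + 0 = 48 + 26*π.
  (u')² squared terms: (3)²·∫cos(x)² dx = 9·π/2 = 9*π/2;  (25)²·∫cos(5x)² dx = 625·π/2 = 625*π/2.
  (u')² cross terms: 2·(3)·(25)·∫cos(x)·cos(5x) dx = 150·(0) = 0.
  So ∫_0^π (u')² dx = 9*π/2 + 625*π/2 + 0 = 317*π.
||u||_{H^1}^2 = (48 + 26*π) + (317*π) = 48 + 343*π.


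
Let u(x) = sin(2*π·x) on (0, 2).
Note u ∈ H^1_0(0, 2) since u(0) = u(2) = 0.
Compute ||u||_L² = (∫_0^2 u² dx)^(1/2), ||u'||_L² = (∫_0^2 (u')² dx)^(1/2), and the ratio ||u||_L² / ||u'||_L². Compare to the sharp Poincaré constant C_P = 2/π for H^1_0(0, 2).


||u||_L² / ||u'||_L² = 1/(2*π) < C_P = 2/π.

u(x) = sin(2*π·x), so u'(x) = 2*π*cos(2*π*x).
Writing u(x) = A·sin(kπx/L) with A = 1 and k = 4, use ∫_0^L sin²(kπx/L) dx = L/2 and ∫_0^L cos²(kπx/L) dx = L/2.
u² = 1·sin²(2*π·x) and (u')² = 4*π^2·cos²(2*π·x), and each of sin², cos² integrates to L/2 = 1 over (0, 2).
∫_0^2 u² dx = 1, so ||u||_L² = 1.
∫_0^2 (u')² dx = 4*π^2, so ||u'||_L² = 2*π.
Ratio ||u||_L² / ||u'||_L² = 1/(2*π).
Sharp Poincaré constant on H^1_0(0, 2) is C_P = L/π = 2/π, achieved by sin(π/2·x).
This is the k = 4 harmonic; the ratio L/(kπ) is strictly less than C_P = L/π, consistent with the sharp inequality ||u||_L² ≤ C_P ||u'||_L².


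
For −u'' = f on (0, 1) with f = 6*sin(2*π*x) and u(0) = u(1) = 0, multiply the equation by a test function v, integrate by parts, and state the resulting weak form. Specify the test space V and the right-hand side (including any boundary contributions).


V = H^1_0(0, 1) (so v(0) = v(1) = 0); weak form: ∫_0^1 u'v' dx = ∫_0^1 (6*sin(2*π*x)) v dx for all v ∈ V.

Multiply both sides by a test function v and integrate from 0 to 1:
  ∫_0^1 −u''(x) v(x) dx = ∫_0^1 f(x) v(x) dx.
Integrate the LHS by parts once:
  ∫_0^1 −u'' v dx = −[u'(x) v(x)]_0^1 + ∫_0^1 u'(x) v'(x) dx.
Thus ∫_0^1 u'(x) v'(x) dx = ∫_0^1 f(x) v(x) dx + [u'(x) v(x)]_0^1.
Choose V so that boundary terms are either known or forced to vanish.
u is Dirichlet: u(0) = u(1) = 0. Let V = H^1_0(0, 1); then v(0) = v(1) = 0, and [u' v]_0^1 = 0.
Weak formulation: find u (satisfying any essential BC) such that ∫_0^1 u'(x) v'(x) dx = ∫_0^1 f v dx for all v ∈ V.
Substituting f(x) = 6*sin(2*π*x), the right-hand side is ∫_0^1 (6*sin(2*π*x)) v dx.


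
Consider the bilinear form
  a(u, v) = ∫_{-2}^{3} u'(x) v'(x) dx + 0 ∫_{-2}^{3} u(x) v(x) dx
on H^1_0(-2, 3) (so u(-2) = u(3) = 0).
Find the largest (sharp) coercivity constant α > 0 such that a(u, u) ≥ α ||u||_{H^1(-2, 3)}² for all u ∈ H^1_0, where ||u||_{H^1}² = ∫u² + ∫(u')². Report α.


α = π^2/(π^2 + 25)

Coercivity of a(·,·) on H^1_0(-2, 3) means a(u, u) ≥ α ||u||_{H^1}² for every u ∈ H^1_0.
The interval has length L = 5, and Poincaré/coercivity depend only on L. Here a(u, u) = ∫(u')² + (0)·∫u².
Here c = 0, so a(u,u) = ∫(u')² alone. The condition a(u,u) ≥ α||u||_{H^1}² reads (1−α)∫(u')² ≥ (α−c)∫u². Any admissible α is ≤ 1 (rapidly oscillating u have ∫u²/∫(u')² → 0), and α = 1 would force 0 ≥ (1−c)∫u², impossible since c < 1; so 1−α > 0. By the sharp Poincaré inequality on H^1_0 of an interval of length L, ∫(u')² ≥ (π/L)²∫u² with equality for the first sine mode sin(π(x−x₀)/L) (x₀ the left endpoint), so the inequality holds for all u iff (1−α)(π/L)² ≥ α − c, i.e. α ≤ ((π/L)² + c)/((π/L)² + 1) = (1 + c(L/π)²)/(1 + (L/π)²). (Direct route, valid since c ≤ 0: Poincaré gives c∫u² ≥ c(L/π)²∫(u')², so a(u,u) ≥ (1 + c(L/π)²)∫(u')², while ||u||_{H^1}² ≤ (1 + (L/π)²)∫(u')²; dividing yields the same α.) With (π/L)² = π^2/25 and c = 0, the largest admissible constant is α = ((π/L)² + c)/((π/L)² + 1).
Simplifying, α = π^2/(π^2 + 25).


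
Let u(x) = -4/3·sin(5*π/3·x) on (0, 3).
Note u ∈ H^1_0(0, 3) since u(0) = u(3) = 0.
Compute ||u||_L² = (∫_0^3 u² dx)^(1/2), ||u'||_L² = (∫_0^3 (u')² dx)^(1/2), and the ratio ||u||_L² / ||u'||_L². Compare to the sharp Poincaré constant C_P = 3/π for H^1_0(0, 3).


||u||_L² / ||u'||_L² = 3/(5*π) < C_P = 3/π.

u(x) = -4/3·sin(5*π/3·x), so u'(x) = -20*π*cos(5*π*x/3)/9.
Writing u(x) = A·sin(kπx/L) with A = -4/3 and k = 5, use ∫_0^L sin²(kπx/L) dx = L/2 and ∫_0^L cos²(kπx/L) dx = L/2.
u² = 16/9·sin²(5*π/3·x) and (u')² = 400*π^2/81·cos²(5*π/3·x), and each of sin², cos² integrates to L/2 = 3/2 over (0, 3).
∫_0^3 u² dx = 8/3, so ||u||_L² = 2*sqrt(6)/3.
∫_0^3 (u')² dx = 200*π^2/27, so ||u'||_L² = 10*sqrt(6)*π/9.
Ratio ||u||_L² / ||u'||_L² = 3/(5*π).
Sharp Poincaré constant on H^1_0(0, 3) is C_P = L/π = 3/π, achieved by sin(π/3·x).
This is the k = 5 harmonic; the ratio L/(kπ) is strictly less than C_P = L/π, consistent with the sharp inequality ||u||_L² ≤ C_P ||u'||_L².


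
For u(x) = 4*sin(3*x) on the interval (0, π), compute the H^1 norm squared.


||u||_{H^1(0,π)}^2 = 80*π

u'(x) = 12*cos(3*x).
Expand u² and (u')² and integrate term by term on (0, π), using: for integers n ≥ 1, ∫_0^π sin²(nx) dx = ∫_0^π cos²(nx) dx = π/2; for n ≠ n', ∫_0^π sin(nx)sin(n'x) dx = ∫_0^π cos(nx)cos(n'x) dx = 0; and by product-to-sum, ∫_0^π sin(nx)cos(n'x) dx = ½∫_0^π [sin((n+n')x) + sin((n−n')x)] dx, which is 0 when n+n' is even and 2n/(n²−n'²) when n+n' is odd (it need not vanish on (0, π)).
  u² squared terms: (4)²·∫sin(3x)² dx = 16·π/2 = 8*π.
  So ∫_0^π u² dx = 8*π.
  (u')² squared terms: (12)²·∫cos(3x)² dx = 144·π/2 = 72*π.
  So ∫_0^π (u')² dx = 72*π.
||u||_{H^1}^2 = (8*π) + (72*π) = 80*π.


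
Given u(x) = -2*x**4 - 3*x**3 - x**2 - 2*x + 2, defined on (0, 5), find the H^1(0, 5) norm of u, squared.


||u||_{H^1}^2 = 50573845/18

The H^1 norm (squared) on an interval (0, L) is
  ||u||_{H^1}^2 = ∫_0^L u(x)^2 dx + ∫_0^L u'(x)^2 dx.
Compute u'(x) = -8*x**3 - 9*x**2 - 2*x - 2.
Then u(x)^2 = 4*x**8 + 12*x**7 + 13*x**6 + 14*x**5 + 5*x**4 - 8*x**3 - 8*x + 4 and u'(x)^2 = 64*x**6 + 144*x**5 + 113*x**4 + 68*x**3 + 40*x**2 + 8*x + 4.
Integrate each monomial from 0 to 5 using ∫_0^5 c·x^n dx = c·5^(n+1)/(n+1):
  ∫_0^5 u(x)^2 dx = ∫_0^5 (4*x^8 + 12*x^7 + 13*x^6 + 14*x^5 + 5*x^4 - 8*x^3 - 8*x + 4) dx. Term by term:
    ∫_0^5 4*x^8 dx = 7812500/9;  ∫_0^5 12*x^7 dx = 1171875/2;  ∫_0^5 13*x^6 dx = 1015625/7;
    ∫_0^5 14*x^5 dx = 109375/3;  ∫_0^5 5*x^4 dx = 3125;  ∫_0^5 -8*x^3 dx = -1250;
    ∫_0^5 -8*x dx = -100;  ∫_0^5 4 dx = 20.
  Sum: 7812500/9 + 1171875/2 + 1015625/7 + 109375/3 + 3125 − 1250 − 100 + 20 = 206304295/126.
  ∫_0^5 u'(x)^2 dx = ∫_0^5 (64*x^6 + 144*x^5 + 113*x^4 + 68*x^3 + 40*x^2 + 8*x + 4) dx. Term by term:
    ∫_0^5 64*x^6 dx = 5000000/7;  ∫_0^5 144*x^5 dx = 375000;  ∫_0^5 113*x^4 dx = 70625;
    ∫_0^5 68*x^3 dx = 10625;  ∫_0^5 40*x^2 dx = 5000/3;  ∫_0^5 8*x dx = 100;
    ∫_0^5 4 dx = 20.
  Sum: 5000000/7 + 375000 + 70625 + 10625 + 5000/3 + 100 + 20 = 24618770/21.
Adding: ||u||_{H^1}^2 = 206304295/126 + 24618770/21 = 50573845/18.


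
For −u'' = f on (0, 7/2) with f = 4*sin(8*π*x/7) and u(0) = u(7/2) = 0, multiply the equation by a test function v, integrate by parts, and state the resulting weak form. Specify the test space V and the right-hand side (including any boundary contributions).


V = H^1_0(0, 7/2) (so v(0) = v(7/2) = 0); weak form: ∫_0^7/2 u'v' dx = ∫_0^7/2 (4*sin(8*π*x/7)) v dx for all v ∈ V.

Multiply both sides by a test function v and integrate from 0 to 7/2:
  ∫_0^7/2 −u''(x) v(x) dx = ∫_0^7/2 f(x) v(x) dx.
Integrate the LHS by parts once:
  ∫_0^7/2 −u'' v dx = −[u'(x) v(x)]_0^7/2 + ∫_0^7/2 u'(x) v'(x) dx.
Thus ∫_0^7/2 u'(x) v'(x) dx = ∫_0^7/2 f(x) v(x) dx + [u'(x) v(x)]_0^7/2.
Choose V so that boundary terms are either known or forced to vanish.
u is Dirichlet: u(0) = u(7/2) = 0. Let V = H^1_0(0, 7/2); then v(0) = v(7/2) = 0, and [u' v]_0^7/2 = 0.
Weak formulation: find u (satisfying any essential BC) such that ∫_0^7/2 u'(x) v'(x) dx = ∫_0^7/2 f v dx for all v ∈ V.
Substituting f(x) = 4*sin(8*π*x/7), the right-hand side is ∫_0^7/2 (4*sin(8*π*x/7)) v dx.


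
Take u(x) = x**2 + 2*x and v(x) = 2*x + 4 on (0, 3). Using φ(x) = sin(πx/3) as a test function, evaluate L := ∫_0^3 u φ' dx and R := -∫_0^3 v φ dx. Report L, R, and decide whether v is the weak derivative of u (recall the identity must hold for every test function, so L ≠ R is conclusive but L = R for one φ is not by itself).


LHS = -30/π, RHS = -42/π. No, v is not the weak derivative of u.

u(x) = x**2 + 2*x, classical derivative u'(x) = 2*x + 2.
φ(x) = sin(πx/3), so φ'(x) = π*cos(π*x/3)/3.
Note φ(0) = φ(3) = 0, so the boundary term u·φ vanishes.
LHS = ∫_0^3 u(x) φ'(x) dx = ∫_0^3 (π*x^2*cos(π*x/3)/3 + 2*π*x*cos(π*x/3)/3) dx. Term by term:
  ∫_0^3 π*x^2*cos(π*x/3)/3 dx = -18/π;  ∫_0^3 2*π*x*cos(π*x/3)/3 dx = -12/π.
Sum: -18/π − 12/π = -30/π.
So LHS = -30/π.
∫_0^3 v(x) φ(x) dx = ∫_0^3 (2*x*sin(π*x/3) + 4*sin(π*x/3)) dx. Term by term:
  ∫_0^3 4*sin(π*x/3) dx = 24/π;  ∫_0^3 2*x*sin(π*x/3) dx = 18/π.
Sum: 24/π + 18/π = 42/π.
So RHS = -∫_0^3 v(x) φ(x) dx = -42/π.
LHS − RHS = 12/π ≠ 0, so the identity fails.
(For a valid weak derivative the identity must hold for EVERY test function, in particular this one. The failure shows v is NOT the weak derivative of u.)
Correct weak derivative would be u'(x) = 2*x + 2.


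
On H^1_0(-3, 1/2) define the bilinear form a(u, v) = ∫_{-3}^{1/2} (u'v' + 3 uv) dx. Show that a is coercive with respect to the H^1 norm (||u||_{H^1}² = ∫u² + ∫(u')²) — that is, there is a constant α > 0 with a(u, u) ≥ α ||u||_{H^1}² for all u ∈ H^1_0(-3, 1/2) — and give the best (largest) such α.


α = 1

Coercivity of a(·,·) on H^1_0(-3, 1/2) means a(u, u) ≥ α ||u||_{H^1}² for every u ∈ H^1_0.
The interval has length L = 7/2, and Poincaré/coercivity depend only on L. Here a(u, u) = ∫(u')² + (3)·∫u².
Here c = 3 ≥ 1, so a(u,u) = ∫(u')² + c∫u² ≥ ∫(u')² + ∫u² = ||u||_{H^1}², i.e. α = 1 works. No larger α is possible: a(u,u) ≥ α||u||_{H^1}² means (1−α)∫(u')² ≥ (α−c)∫u², and for the modes u_n = sin(nπ(x−x₀)/L) (x₀ the left endpoint) one has ∫u_n²/∫(u_n')² = (L/(nπ))² → 0, so a(u_n,u_n)/||u_n||_{H^1}² → 1. Hence the optimal constant is α = 1.
Therefore α = 1.


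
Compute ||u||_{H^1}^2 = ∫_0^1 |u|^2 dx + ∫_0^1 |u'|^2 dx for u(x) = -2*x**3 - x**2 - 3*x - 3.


||u||_{H^1}^2 = 5101/70

The H^1 norm (squared) on an interval (0, L) is
  ||u||_{H^1}^2 = ∫_0^L u(x)^2 dx + ∫_0^L u'(x)^2 dx.
Compute u'(x) = -6*x**2 - 2*x - 3.
Then u(x)^2 = 4*x**6 + 4*x**5 + 13*x**4 + 18*x**3 + 15*x**2 + 18*x + 9 and u'(x)^2 = 36*x**4 + 24*x**3 + 40*x**2 + 12*x + 9.
Integrate each monomial from 0 to 1 using ∫_0^1 c·x^n dx = c·1^(n+1)/(n+1):
  ∫_0^1 u(x)^2 dx = ∫_0^1 (4*x^6 + 4*x^5 + 13*x^4 + 18*x^3 + 15*x^2 + 18*x + 9) dx. Term by term:
    ∫_0^1 4*x^6 dx = 4/7;  ∫_0^1 4*x^5 dx = 2/3;  ∫_0^1 13*x^4 dx = 13/5;
    ∫_0^1 18*x^3 dx = 9/2;  ∫_0^1 15*x^2 dx = 5;  ∫_0^1 18*x dx = 9;
    ∫_0^1 9 dx = 9.
  Sum: 4/7 + 2/3 + 13/5 + 9/2 + 5 + 9 + 9 = 6581/210.
  ∫_0^1 u'(x)^2 dx = ∫_0^1 (36*x^4 + 24*x^3 + 40*x^2 + 12*x + 9) dx. Term by term:
    ∫_0^1 36*x^4 dx = 36/5;  ∫_0^1 24*x^3 dx = 6;  ∫_0^1 40*x^2 dx = 40/3;
    ∫_0^1 12*x dx = 6;  ∫_0^1 9 dx = 9.
  Sum: 36/5 + 6 + 40/3 + 6 + 9 = 623/15.
Adding: ||u||_{H^1}^2 = 6581/210 + 623/15 = 5101/70.


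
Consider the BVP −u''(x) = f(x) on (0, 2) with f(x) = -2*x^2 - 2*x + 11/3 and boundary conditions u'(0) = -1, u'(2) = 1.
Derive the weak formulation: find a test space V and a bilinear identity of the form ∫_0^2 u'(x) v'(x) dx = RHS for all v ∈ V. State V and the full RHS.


V = H^1(0, 2) (v unrestricted at boundary; u is determined up to an additive constant); weak form: ∫_0^2 u'v' dx = ∫_0^2 (-2*x^2 - 2*x + 11/3) v dx + v(2) + v(0) for all v ∈ V.

Multiply both sides by a test function v and integrate from 0 to 2:
  ∫_0^2 −u''(x) v(x) dx = ∫_0^2 f(x) v(x) dx.
Integrate the LHS by parts once:
  ∫_0^2 −u'' v dx = −[u'(x) v(x)]_0^2 + ∫_0^2 u'(x) v'(x) dx.
Thus ∫_0^2 u'(x) v'(x) dx = ∫_0^2 f(x) v(x) dx + [u'(x) v(x)]_0^2.
Choose V so that boundary terms are either known or forced to vanish.
u has inhomogeneous Neumann u'(0) = -1, u'(2) = 1. [u' v]_0^2 = (1)·v(2) − (-1)·v(0) = v(2) + v(0). Take V = H^1(0, 2); boundary term becomes part of RHS.
Weak formulation: find u (satisfying any essential BC) such that ∫_0^2 u'(x) v'(x) dx = ∫_0^2 f v dx + v(2) + v(0) for all v ∈ V (Neumann data are natural BCs: they enter the RHS as boundary terms).
Substituting f(x) = -2*x^2 - 2*x + 11/3, the right-hand side is ∫_0^2 (-2*x^2 - 2*x + 11/3) v dx + v(2) + v(0).
Compatibility check (pure Neumann): taking v ≡ 1 ∈ V gives 0 = ∫_0^2 f dx + (1) − (-1), i.e. ∫_0^2 f dx must equal u'(0) − u'(2) = -2. Indeed ∫_0^2 (-2*x^2 - 2*x + 11/3) dx = -2, so the data are compatible. The solution is then unique only up to an additive constant (fix it e.g. by requiring ∫_0^2 u dx = 0).


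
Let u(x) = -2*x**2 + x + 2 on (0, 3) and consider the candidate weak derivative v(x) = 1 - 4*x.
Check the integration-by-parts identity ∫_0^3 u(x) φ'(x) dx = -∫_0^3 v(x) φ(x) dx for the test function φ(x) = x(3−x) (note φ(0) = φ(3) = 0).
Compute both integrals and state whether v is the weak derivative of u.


LHS = 45/2, RHS = 45/2. Yes, v = u' weakly.

u(x) = -2*x**2 + x + 2, classical derivative u'(x) = 1 - 4*x.
φ(x) = x(3−x), so φ'(x) = 3 - 2*x.
Note φ(0) = φ(3) = 0, so the boundary term u·φ vanishes.
LHS = ∫_0^3 u(x) φ'(x) dx = ∫_0^3 (4*x^3 - 8*x^2 - x + 6) dx. Term by term:
  ∫_0^3 4*x^3 dx = 81;  ∫_0^3 -8*x^2 dx = -72;  ∫_0^3 -x dx = -9/2;
  ∫_0^3 6 dx = 18.
Sum: 81 − 72 − 9/2 + 18 = 45/2.
So LHS = 45/2.
∫_0^3 v(x) φ(x) dx = ∫_0^3 (4*x^3 - 13*x^2 + 3*x) dx. Term by term:
  ∫_0^3 4*x^3 dx = 81;  ∫_0^3 -13*x^2 dx = -117;  ∫_0^3 3*x dx = 27/2.
Sum: 81 − 117 + 27/2 = -45/2.
So RHS = -∫_0^3 v(x) φ(x) dx = 45/2.
LHS = RHS, so the identity holds for this test φ.
Moreover u is smooth here and v(x) = u'(x) = 1 - 4*x pointwise, so the identity holds for every test function. Hence v is the weak derivative of u.


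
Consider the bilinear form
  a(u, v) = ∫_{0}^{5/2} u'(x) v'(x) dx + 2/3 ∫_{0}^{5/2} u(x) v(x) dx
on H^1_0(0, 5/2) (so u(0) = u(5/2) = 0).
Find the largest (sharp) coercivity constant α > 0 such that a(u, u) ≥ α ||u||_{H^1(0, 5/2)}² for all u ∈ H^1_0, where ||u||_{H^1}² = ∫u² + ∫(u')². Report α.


α = 2*(25 + 6*π^2)/(3*(25 + 4*π^2))

Coercivity of a(·,·) on H^1_0(0, 5/2) means a(u, u) ≥ α ||u||_{H^1}² for every u ∈ H^1_0.
The interval has length L = 5/2, and Poincaré/coercivity depend only on L. Here a(u, u) = ∫(u')² + (2/3)·∫u².
Here 0 < c = 2/3 < 1. The condition a(u,u) ≥ α||u||_{H^1}² reads (1−α)∫(u')² ≥ (α−c)∫u². Any admissible α is ≤ 1 (rapidly oscillating u have ∫u²/∫(u')² → 0), and α = 1 would force 0 ≥ (1−c)∫u², impossible since c < 1; so 1−α > 0. By the sharp Poincaré inequality on H^1_0 of an interval of length L, ∫(u')² ≥ (π/L)²∫u² with equality for the first sine mode sin(π(x−x₀)/L) (x₀ the left endpoint), so the inequality holds for all u iff (1−α)(π/L)² ≥ α − c, i.e. α ≤ ((π/L)² + c)/((π/L)² + 1) = (1 + c(L/π)²)/(1 + (L/π)²). With (π/L)² = 4*π^2/25 and c = 2/3, the largest admissible constant is α = ((π/L)² + c)/((π/L)² + 1).
Simplifying, α = 2*(25 + 6*π^2)/(3*(25 + 4*π^2)).


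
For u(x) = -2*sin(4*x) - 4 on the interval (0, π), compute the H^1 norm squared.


||u||_{H^1(0,π)}^2 = 50*π

u'(x) = -8*cos(4*x).
Expand u² and (u')² and integrate term by term on (0, π), using: for integers n ≥ 1, ∫_0^π sin²(nx) dx = ∫_0^π cos²(nx) dx = π/2; for n ≠ n', ∫_0^π sin(nx)sin(n'x) dx = ∫_0^π cos(nx)cos(n'x) dx = 0; and by product-to-sum, ∫_0^π sin(nx)cos(n'x) dx = ½∫_0^π [sin((n+n')x) + sin((n−n')x)] dx, which is 0 when n+n' is even and 2n/(n²−n'²) when n+n' is odd (it need not vanish on (0, π)). For the constant mode: ∫_0^π 1 dx = π, ∫_0^π cos(nx) dx = 0, ∫_0^π sin(nx) dx = (1−(−1)^n)/n.
  u² squared terms: (-4)²·∫1 dx = 16·π = 16*π;  (-2)²·∫sin(4x)² dx = 4·π/2 = 2*π.
  u² cross terms: 2·(-4)·(-2)·∫1·sin(4x) dx = 16·(0) = 0.
  So ∫_0^π u² dx = 16*π + 2*π + 0 = 18*π.
  (u')² squared terms: (-8)²·∫cos(4x)² dx = 64·π/2 = 32*π.
  So ∫_0^π (u')² dx = 32*π.
||u||_{H^1}^2 = (18*π) + (32*π) = 50*π.


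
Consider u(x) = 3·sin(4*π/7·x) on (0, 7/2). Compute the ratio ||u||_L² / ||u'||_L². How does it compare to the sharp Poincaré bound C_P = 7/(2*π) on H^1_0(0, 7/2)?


||u||_L² / ||u'||_L² = 7/(4*π) < C_P = 7/(2*π).

u(x) = 3·sin(4*π/7·x), so u'(x) = 12*π*cos(4*π*x/7)/7.
Writing u(x) = A·sin(kπx/L) with A = 3 and k = 2, use ∫_0^L sin²(kπx/L) dx = L/2 and ∫_0^L cos²(kπx/L) dx = L/2.
u² = 9·sin²(4*π/7·x) and (u')² = 144*π^2/49·cos²(4*π/7·x), and each of sin², cos² integrates to L/2 = 7/4 over (0, 7/2).
∫_0^7/2 u² dx = 63/4, so ||u||_L² = 3*sqrt(7)/2.
∫_0^7/2 (u')² dx = 36*π^2/7, so ||u'||_L² = 6*sqrt(7)*π/7.
Ratio ||u||_L² / ||u'||_L² = 7/(4*π).
Sharp Poincaré constant on H^1_0(0, 7/2) is C_P = L/π = 7/(2*π), achieved by sin(2*π/7·x).
This is the k = 2 harmonic; the ratio L/(kπ) is strictly less than C_P = L/π, consistent with the sharp inequality ||u||_L² ≤ C_P ||u'||_L².


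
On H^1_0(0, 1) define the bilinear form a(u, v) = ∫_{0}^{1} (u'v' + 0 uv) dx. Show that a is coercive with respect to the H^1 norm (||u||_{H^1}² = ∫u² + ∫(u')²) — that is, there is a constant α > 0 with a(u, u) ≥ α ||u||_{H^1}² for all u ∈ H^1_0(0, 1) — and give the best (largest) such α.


α = π^2/(1 + π^2)

Coercivity of a(·,·) on H^1_0(0, 1) means a(u, u) ≥ α ||u||_{H^1}² for every u ∈ H^1_0.
The interval has length L = 1, and Poincaré/coercivity depend only on L. Here a(u, u) = ∫(u')² + (0)·∫u².
Here c = 0, so a(u,u) = ∫(u')² alone. The condition a(u,u) ≥ α||u||_{H^1}² reads (1−α)∫(u')² ≥ (α−c)∫u². Any admissible α is ≤ 1 (rapidly oscillating u have ∫u²/∫(u')² → 0), and α = 1 would force 0 ≥ (1−c)∫u², impossible since c < 1; so 1−α > 0. By the sharp Poincaré inequality on H^1_0 of an interval of length L, ∫(u')² ≥ (π/L)²∫u² with equality for the first sine mode sin(π(x−x₀)/L) (x₀ the left endpoint), so the inequality holds for all u iff (1−α)(π/L)² ≥ α − c, i.e. α ≤ ((π/L)² + c)/((π/L)² + 1) = (1 + c(L/π)²)/(1 + (L/π)²). (Direct route, valid since c ≤ 0: Poincaré gives c∫u² ≥ c(L/π)²∫(u')², so a(u,u) ≥ (1 + c(L/π)²)∫(u')², while ||u||_{H^1}² ≤ (1 + (L/π)²)∫(u')²; dividing yields the same α.) With (π/L)² = π^2 and c = 0, the largest admissible constant is α = ((π/L)² + c)/((π/L)² + 1).
Simplifying, α = π^2/(1 + π^2).


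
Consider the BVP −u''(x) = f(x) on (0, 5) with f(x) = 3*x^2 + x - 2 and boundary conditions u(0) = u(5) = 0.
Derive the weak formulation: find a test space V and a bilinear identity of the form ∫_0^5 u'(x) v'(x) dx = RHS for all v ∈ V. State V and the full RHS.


V = H^1_0(0, 5) (so v(0) = v(5) = 0); weak form: ∫_0^5 u'v' dx = ∫_0^5 (3*x^2 + x - 2) v dx for all v ∈ V.

Multiply both sides by a test function v and integrate from 0 to 5:
  ∫_0^5 −u''(x) v(x) dx = ∫_0^5 f(x) v(x) dx.
Integrate the LHS by parts once:
  ∫_0^5 −u'' v dx = −[u'(x) v(x)]_0^5 + ∫_0^5 u'(x) v'(x) dx.
Thus ∫_0^5 u'(x) v'(x) dx = ∫_0^5 f(x) v(x) dx + [u'(x) v(x)]_0^5.
Choose V so that boundary terms are either known or forced to vanish.
u is Dirichlet: u(0) = u(5) = 0. Let V = H^1_0(0, 5); then v(0) = v(5) = 0, and [u' v]_0^5 = 0.
Weak formulation: find u (satisfying any essential BC) such that ∫_0^5 u'(x) v'(x) dx = ∫_0^5 f v dx for all v ∈ V.
Substituting f(x) = 3*x^2 + x - 2, the right-hand side is ∫_0^5 (3*x^2 + x - 2) v dx.


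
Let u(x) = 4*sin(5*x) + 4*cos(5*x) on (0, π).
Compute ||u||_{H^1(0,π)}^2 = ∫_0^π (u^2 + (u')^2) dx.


||u||_{H^1(0,π)}^2 = 416*π

u'(x) = -20*sin(5*x) + 20*cos(5*x).
Expand u² and (u')² and integrate term by term on (0, π), using: for integers n ≥ 1, ∫_0^π sin²(nx) dx = ∫_0^π cos²(nx) dx = π/2; for n ≠ n', ∫_0^π sin(nx)sin(n'x) dx = ∫_0^π cos(nx)cos(n'x) dx = 0; and by product-to-sum, ∫_0^π sin(nx)cos(n'x) dx = ½∫_0^π [sin((n+n')x) + sin((n−n')x)] dx, which is 0 when n+n' is even and 2n/(n²−n'²) when n+n' is odd (it need not vanish on (0, π)).
  u² squared terms: (4)²·∫cos(5x)² dx = 16·π/2 = 8*π;  (4)²·∫sin(5x)² dx = 16·π/2 = 8*π.
  u² cross terms: 2·(4)·(4)·∫cos(5x)·sin(5x) dx = 32·(0) = 0.
  So ∫_0^π u² dx = 8*π + 8*π + 0 = 16*π.
  (u')² squared terms: (-20)²·∫sin(5x)² dx = 400·π/2 = 200*π;  (20)²·∫cos(5x)² dx = 400·π/2 = 200*π.
  (u')² cross terms: 2·(-20)·(20)·∫sin(5x)·cos(5x) dx = -800·(0) = 0.
  So ∫_0^π (u')² dx = 200*π + 200*π + 0 = 400*π.
||u||_{H^1}^2 = (16*π) + (400*π) = 416*π.


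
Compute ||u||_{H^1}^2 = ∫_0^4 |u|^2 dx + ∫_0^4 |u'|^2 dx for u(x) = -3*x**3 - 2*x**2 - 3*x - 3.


||u||_{H^1}^2 = 6219032/105

The H^1 norm (squared) on an interval (0, L) is
  ||u||_{H^1}^2 = ∫_0^L u(x)^2 dx + ∫_0^L u'(x)^2 dx.
Compute u'(x) = -9*x**2 - 4*x - 3.
Then u(x)^2 = 9*x**6 + 12*x**5 + 22*x**4 + 30*x**3 + 21*x**2 + 18*x + 9 and u'(x)^2 = 81*x**4 + 72*x**3 + 70*x**2 + 24*x + 9.
Integrate each monomial from 0 to 4 using ∫_0^4 c·x^n dx = c·4^(n+1)/(n+1):
  ∫_0^4 u(x)^2 dx = ∫_0^4 (9*x^6 + 12*x^5 + 22*x^4 + 30*x^3 + 21*x^2 + 18*x + 9) dx. Term by term:
    ∫_0^4 9*x^6 dx = 147456/7;  ∫_0^4 12*x^5 dx = 8192;  ∫_0^4 22*x^4 dx = 22528/5;
    ∫_0^4 30*x^3 dx = 1920;  ∫_0^4 21*x^2 dx = 448;  ∫_0^4 18*x dx = 144;
    ∫_0^4 9 dx = 36.
  Sum: 147456/7 + 8192 + 22528/5 + 1920 + 448 + 144 + 36 = 1270876/35.
  ∫_0^4 u'(x)^2 dx = ∫_0^4 (81*x^4 + 72*x^3 + 70*x^2 + 24*x + 9) dx. Term by term:
    ∫_0^4 81*x^4 dx = 82944/5;  ∫_0^4 72*x^3 dx = 4608;  ∫_0^4 70*x^2 dx = 4480/3;
    ∫_0^4 24*x dx = 192;  ∫_0^4 9 dx = 36.
  Sum: 82944/5 + 4608 + 4480/3 + 192 + 36 = 343772/15.
Adding: ||u||_{H^1}^2 = 1270876/35 + 343772/15 = 6219032/105.


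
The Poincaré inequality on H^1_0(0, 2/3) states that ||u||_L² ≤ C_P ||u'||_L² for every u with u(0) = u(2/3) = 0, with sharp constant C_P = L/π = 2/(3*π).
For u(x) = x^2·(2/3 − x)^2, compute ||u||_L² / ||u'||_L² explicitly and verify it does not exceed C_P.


||u||_L² / ||u'||_L² = sqrt(3)/9 < C_P = 2/(3*π).

u(x) = x^2·(2/3 − x)^2, so u'(x) = 4*x*(3*x - 2)*(3*x - 1)/9.
u(x) = x^2·(2/3 − x)^2 vanishes at x = 0 and x = 2/3, so u ∈ H^1_0(0, 2/3). Differentiate via the product rule and integrate the resulting polynomials term by term.
  ∫_0^2/3 u² dx = ∫_0^2/3 (x^8 - 8*x^7/3 + 8*x^6/3 - 32*x^5/27 + 16*x^4/81) dx. Term by term:
    ∫_0^2/3 x^8 dx = 512/177147;  ∫_0^2/3 -8*x^7/3 dx = -256/19683;  ∫_0^2/3 8*x^6/3 dx = 1024/45927;
    ∫_0^2/3 -32*x^5/27 dx = -1024/59049;  ∫_0^2/3 16*x^4/81 dx = 512/98415.
  Sum: 512/177147 − 256/19683 + 1024/45927 − 1024/59049 + 512/98415 = 256/6200145.
  ∫_0^2/3 (u')² dx = ∫_0^2/3 (16*x^6 - 32*x^5 + 208*x^4/9 - 64*x^3/9 + 64*x^2/81) dx. Term by term:
    ∫_0^2/3 16*x^6 dx = 2048/15309;  ∫_0^2/3 -32*x^5 dx = -1024/2187;  ∫_0^2/3 208*x^4/9 dx = 6656/10935;
    ∫_0^2/3 -64*x^3/9 dx = -256/729;  ∫_0^2/3 64*x^2/81 dx = 512/6561.
  Sum: 2048/15309 − 1024/2187 + 6656/10935 − 256/729 + 512/6561 = 256/229635.
∫_0^2/3 u² dx = 256/6200145, so ||u||_L² = 16*sqrt(105)/25515.
∫_0^2/3 (u')² dx = 256/229635, so ||u'||_L² = 16*sqrt(35)/2835.
Ratio ||u||_L² / ||u'||_L² = sqrt(3)/9.
Sharp Poincaré constant on H^1_0(0, 2/3) is C_P = L/π = 2/(3*π), achieved by sin(3*π/2·x).
A polynomial bump cannot attain the sharp Poincaré constant (only the first sine eigenfunction does), so the ratio is strictly less than C_P, consistent with ||u||_L² ≤ C_P ||u'||_L².


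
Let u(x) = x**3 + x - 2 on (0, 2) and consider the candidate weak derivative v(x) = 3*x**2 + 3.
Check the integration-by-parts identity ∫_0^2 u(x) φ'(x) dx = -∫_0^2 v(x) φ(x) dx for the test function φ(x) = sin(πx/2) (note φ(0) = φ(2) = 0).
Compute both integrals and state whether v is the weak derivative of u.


LHS = -28/π + 96/π^3, RHS = -36/π + 96/π^3. No, v is not the weak derivative of u.

u(x) = x**3 + x - 2, classical derivative u'(x) = 3*x**2 + 1.
φ(x) = sin(πx/2), so φ'(x) = π*cos(π*x/2)/2.
Note φ(0) = φ(2) = 0, so the boundary term u·φ vanishes.
LHS = ∫_0^2 u(x) φ'(x) dx = ∫_0^2 (π*x^3*cos(π*x/2)/2 + π*x*cos(π*x/2)/2 - π*cos(π*x/2)) dx. Term by term:
  ∫_0^2 -π*cos(π*x/2) dx = 0;  ∫_0^2 π*x*cos(π*x/2)/2 dx = -4/π;  ∫_0^2 π*x^3*cos(π*x/2)/2 dx = -24/π + 96/π^3.
Sum: 0 − 4/π + -24/π + 96/π^3 = -28/π + 96/π^3.
So LHS = -28/π + 96/π^3.
∫_0^2 v(x) φ(x) dx = ∫_0^2 (3*x^2*sin(π*x/2) + 3*sin(π*x/2)) dx. Term by term:
  ∫_0^2 3*sin(π*x/2) dx = 12/π;  ∫_0^2 3*x^2*sin(π*x/2) dx = -96/π^3 + 24/π.
Sum: 12/π + -96/π^3 + 24/π = -96/π^3 + 36/π.
So RHS = -∫_0^2 v(x) φ(x) dx = -36/π + 96/π^3.
LHS − RHS = 8/π ≠ 0, so the identity fails.
(For a valid weak derivative the identity must hold for EVERY test function, in particular this one. The failure shows v is NOT the weak derivative of u.)
Correct weak derivative would be u'(x) = 3*x**2 + 1.


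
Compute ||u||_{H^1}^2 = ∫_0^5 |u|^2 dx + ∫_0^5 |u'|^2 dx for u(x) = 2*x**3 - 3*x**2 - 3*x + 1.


||u||_{H^1}^2 = 374575/14

The H^1 norm (squared) on an interval (0, L) is
  ||u||_{H^1}^2 = ∫_0^L u(x)^2 dx + ∫_0^L u'(x)^2 dx.
Compute u'(x) = 6*x**2 - 6*x - 3.
Then u(x)^2 = 4*x**6 - 12*x**5 - 3*x**4 + 22*x**3 + 3*x**2 - 6*x + 1 and u'(x)^2 = 36*x**4 - 72*x**3 + 36*x + 9.
Integrate each monomial from 0 to 5 using ∫_0^5 c·x^n dx = c·5^(n+1)/(n+1):
  ∫_0^5 u(x)^2 dx = ∫_0^5 (4*x^6 - 12*x^5 - 3*x^4 + 22*x^3 + 3*x^2 - 6*x + 1) dx. Term by term:
    ∫_0^5 4*x^6 dx = 312500/7;  ∫_0^5 -12*x^5 dx = -31250;  ∫_0^5 -3*x^4 dx = -1875;
    ∫_0^5 22*x^3 dx = 6875/2;  ∫_0^5 3*x^2 dx = 125;  ∫_0^5 -6*x dx = -75;
    ∫_0^5 1 dx = 5.
  Sum: 312500/7 − 31250 − 1875 + 6875/2 + 125 − 75 + 5 = 210145/14.
  ∫_0^5 u'(x)^2 dx = ∫_0^5 (36*x^4 - 72*x^3 + 36*x + 9) dx. Term by term:
    ∫_0^5 36*x^4 dx = 22500;  ∫_0^5 -72*x^3 dx = -11250;  ∫_0^5 36*x dx = 450;
    ∫_0^5 9 dx = 45.
  Sum: 22500 − 11250 + 450 + 45 = 11745.
Adding: ||u||_{H^1}^2 = 210145/14 + 11745 = 374575/14.


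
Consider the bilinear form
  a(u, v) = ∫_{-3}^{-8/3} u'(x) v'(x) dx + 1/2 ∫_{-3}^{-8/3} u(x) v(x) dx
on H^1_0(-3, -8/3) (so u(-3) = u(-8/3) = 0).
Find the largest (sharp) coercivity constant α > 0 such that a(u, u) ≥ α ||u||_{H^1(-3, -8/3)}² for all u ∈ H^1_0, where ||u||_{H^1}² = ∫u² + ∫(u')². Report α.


α = (1 + 18*π^2)/(2*(1 + 9*π^2))

Coercivity of a(·,·) on H^1_0(-3, -8/3) means a(u, u) ≥ α ||u||_{H^1}² for every u ∈ H^1_0.
The interval has length L = 1/3, and Poincaré/coercivity depend only on L. Here a(u, u) = ∫(u')² + (1/2)·∫u².
Here 0 < c = 1/2 < 1. The condition a(u,u) ≥ α||u||_{H^1}² reads (1−α)∫(u')² ≥ (α−c)∫u². Any admissible α is ≤ 1 (rapidly oscillating u have ∫u²/∫(u')² → 0), and α = 1 would force 0 ≥ (1−c)∫u², impossible since c < 1; so 1−α > 0. By the sharp Poincaré inequality on H^1_0 of an interval of length L, ∫(u')² ≥ (π/L)²∫u² with equality for the first sine mode sin(π(x−x₀)/L) (x₀ the left endpoint), so the inequality holds for all u iff (1−α)(π/L)² ≥ α − c, i.e. α ≤ ((π/L)² + c)/((π/L)² + 1) = (1 + c(L/π)²)/(1 + (L/π)²). With (π/L)² = 9*π^2 and c = 1/2, the largest admissible constant is α = ((π/L)² + c)/((π/L)² + 1).
Simplifying, α = (1 + 18*π^2)/(2*(1 + 9*π^2)).


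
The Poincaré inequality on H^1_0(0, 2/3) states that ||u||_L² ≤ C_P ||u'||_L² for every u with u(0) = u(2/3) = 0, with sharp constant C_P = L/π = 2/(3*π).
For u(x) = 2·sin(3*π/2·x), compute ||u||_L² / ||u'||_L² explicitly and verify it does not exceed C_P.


||u||_L² / ||u'||_L² = 2/(3*π) = C_P.

u(x) = 2·sin(3*π/2·x), so u'(x) = 3*π*cos(3*π*x/2).
Writing u(x) = A·sin(kπx/L) with A = 2 and k = 1, use ∫_0^L sin²(kπx/L) dx = L/2 and ∫_0^L cos²(kπx/L) dx = L/2.
u² = 4·sin²(3*π/2·x) and (u')² = 9*π^2·cos²(3*π/2·x), and each of sin², cos² integrates to L/2 = 1/3 over (0, 2/3).
∫_0^2/3 u² dx = 4/3, so ||u||_L² = 2*sqrt(3)/3.
∫_0^2/3 (u')² dx = 3*π^2, so ||u'||_L² = sqrt(3)*π.
Ratio ||u||_L² / ||u'||_L² = 2/(3*π).
Sharp Poincaré constant on H^1_0(0, 2/3) is C_P = L/π = 2/(3*π), achieved by sin(3*π/2·x).
This is the k = 1 eigenfunction (up to amplitude), so the ratio equals the sharp Poincaré constant exactly.


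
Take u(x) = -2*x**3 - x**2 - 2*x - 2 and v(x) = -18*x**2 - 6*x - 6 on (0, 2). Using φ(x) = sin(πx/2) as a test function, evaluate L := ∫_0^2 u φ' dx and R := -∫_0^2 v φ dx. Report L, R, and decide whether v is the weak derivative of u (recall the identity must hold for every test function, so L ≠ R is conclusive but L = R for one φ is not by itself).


LHS = -192/π^3 + 64/π, RHS = -576/π^3 + 192/π. No, v is not the weak derivative of u.

u(x) = -2*x**3 - x**2 - 2*x - 2, classical derivative u'(x) = -6*x**2 - 2*x - 2.
φ(x) = sin(πx/2), so φ'(x) = π*cos(π*x/2)/2.
Note φ(0) = φ(2) = 0, so the boundary term u·φ vanishes.
LHS = ∫_0^2 u(x) φ'(x) dx = ∫_0^2 (-π*x^3*cos(π*x/2) - π*x^2*cos(π*x/2)/2 - π*x*cos(π*x/2) - π*cos(π*x/2)) dx. Term by term:
  ∫_0^2 -π*cos(π*x/2) dx = 0;  ∫_0^2 -π*x*cos(π*x/2) dx = 8/π;  ∫_0^2 -π*x^3*cos(π*x/2) dx = -192/π^3 + 48/π;
  ∫_0^2 -π*x^2*cos(π*x/2)/2 dx = 8/π.
Sum: 0 + 8/π + -192/π^3 + 48/π + 8/π = -192/π^3 + 64/π.
So LHS = -192/π^3 + 64/π.
∫_0^2 v(x) φ(x) dx = ∫_0^2 (-18*x^2*sin(π*x/2) - 6*x*sin(π*x/2) - 6*sin(π*x/2)) dx. Term by term:
  ∫_0^2 -6*sin(π*x/2) dx = -24/π;  ∫_0^2 -18*x^2*sin(π*x/2) dx = -144/π + 576/π^3;  ∫_0^2 -6*x*sin(π*x/2) dx = -24/π.
Sum: -24/π + -144/π + 576/π^3 − 24/π = -192/π + 576/π^3.
So RHS = -∫_0^2 v(x) φ(x) dx = -576/π^3 + 192/π.
LHS − RHS = -128/π + 384/π^3 ≠ 0, so the identity fails.
(For a valid weak derivative the identity must hold for EVERY test function, in particular this one. The failure shows v is NOT the weak derivative of u.)
Correct weak derivative would be u'(x) = -6*x**2 - 2*x - 2.


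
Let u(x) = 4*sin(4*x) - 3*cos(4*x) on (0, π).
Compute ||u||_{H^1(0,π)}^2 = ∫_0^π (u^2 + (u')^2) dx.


||u||_{H^1(0,π)}^2 = 425*π/2

u'(x) = 12*sin(4*x) + 16*cos(4*x).
Expand u² and (u')² and integrate term by term on (0, π), using: for integers n ≥ 1, ∫_0^π sin²(nx) dx = ∫_0^π cos²(nx) dx = π/2; for n ≠ n', ∫_0^π sin(nx)sin(n'x) dx = ∫_0^π cos(nx)cos(n'x) dx = 0; and by product-to-sum, ∫_0^π sin(nx)cos(n'x) dx = ½∫_0^π [sin((n+n')x) + sin((n−n')x)] dx, which is 0 when n+n' is even and 2n/(n²−n'²) when n+n' is odd (it need not vanish on (0, π)).
  u² squared terms: (-3)²·∫cos(4x)² dx = 9·π/2 = 9*π/2;  (4)²·∫sin(4x)² dx = 16·π/2 = 8*π.
  u² cross terms: 2·(-3)·(4)·∫cos(4x)·sin(4x) dx = -24·(0) = 0.
  So ∫_0^π u² dx = 9*π/2 + 8*π + 0 = 25*π/2.
  (u')² squared terms: (12)²·∫sin(4x)² dx = 144·π/2 = 72*π;  (16)²·∫cos(4x)² dx = 256·π/2 = 128*π.
  (u')² cross terms: 2·(12)·(16)·∫sin(4x)·cos(4x) dx = 384·(0) = 0.
  So ∫_0^π (u')² dx = 72*π + 128*π + 0 = 200*π.
||u||_{H^1}^2 = (25*π/2) + (200*π) = 425*π/2.


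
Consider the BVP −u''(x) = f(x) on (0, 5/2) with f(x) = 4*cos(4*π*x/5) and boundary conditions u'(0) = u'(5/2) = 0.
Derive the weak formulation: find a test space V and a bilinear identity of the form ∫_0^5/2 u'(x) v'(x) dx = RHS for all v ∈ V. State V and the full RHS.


V = H^1(0, 5/2) (no boundary constraint on v; u is determined up to an additive constant); weak form: ∫_0^5/2 u'v' dx = ∫_0^5/2 (4*cos(4*π*x/5)) v dx for all v ∈ V.

Multiply both sides by a test function v and integrate from 0 to 5/2:
  ∫_0^5/2 −u''(x) v(x) dx = ∫_0^5/2 f(x) v(x) dx.
Integrate the LHS by parts once:
  ∫_0^5/2 −u'' v dx = −[u'(x) v(x)]_0^5/2 + ∫_0^5/2 u'(x) v'(x) dx.
Thus ∫_0^5/2 u'(x) v'(x) dx = ∫_0^5/2 f(x) v(x) dx + [u'(x) v(x)]_0^5/2.
Choose V so that boundary terms are either known or forced to vanish.
u has homogeneous Neumann: u'(0) = u'(5/2) = 0. So [u' v]_0^5/2 = 0·v(5/2) − 0·v(0) = 0 for any v; take V = H^1(0, 5/2).
Weak formulation: find u (satisfying any essential BC) such that ∫_0^5/2 u'(x) v'(x) dx = ∫_0^5/2 f v dx for all v ∈ V (homogeneous Neumann, so boundary terms vanish).
Substituting f(x) = 4*cos(4*π*x/5), the right-hand side is ∫_0^5/2 (4*cos(4*π*x/5)) v dx.
Compatibility check (pure Neumann): taking v ≡ 1 ∈ V gives 0 = ∫_0^5/2 f dx + (0) − (0), i.e. ∫_0^5/2 f dx must equal u'(0) − u'(5/2) = 0. Indeed ∫_0^5/2 (4*cos(4*π*x/5)) dx = 0, so the data are compatible. The solution is then unique only up to an additive constant (fix it e.g. by requiring ∫_0^5/2 u dx = 0).
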